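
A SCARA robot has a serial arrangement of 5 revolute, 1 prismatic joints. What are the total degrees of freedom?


Given: serial robot with 5 revolute, 1 prismatic joints
DOF contribution per joint type: revolute=1, prismatic=1, spherical=3, fixed=0
DOF = 5*1 + 1*1
DOF = 6

6


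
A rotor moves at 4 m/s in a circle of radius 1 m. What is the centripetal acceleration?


Given: v = 4 m/s, r = 1 m
Using a_c = v^2 / r
a_c = 4^2 / 1
a_c = 16 / 1
a_c = 16 m/s^2

16 m/s^2


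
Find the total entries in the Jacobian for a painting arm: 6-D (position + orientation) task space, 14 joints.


Given: task space dimension = 6, joints = 14
Jacobian is a 6 x 14 matrix
Total entries = rows * columns
Total = 6 * 14
Total = 84

84


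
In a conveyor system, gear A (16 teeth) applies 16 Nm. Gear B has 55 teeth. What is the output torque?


Given: N1 = 16, N2 = 55, T1 = 16 Nm
Using T2/T1 = N2/N1
T2 = T1 * N2 / N1
T2 = 16 * 55 / 16
T2 = 880 / 16
T2 = 55 Nm

55 Nm


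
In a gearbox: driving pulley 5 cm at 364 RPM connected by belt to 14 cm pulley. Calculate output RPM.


Given: D1 = 5 cm, w1 = 364 RPM, D2 = 14 cm
Using D1*w1 = D2*w2
w2 = D1*w1 / D2
w2 = 5*364 / 14
w2 = 1820 / 14
w2 = 130 RPM

130 RPM


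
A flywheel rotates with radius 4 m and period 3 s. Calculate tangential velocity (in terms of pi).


Given: radius r = 4 m, period T = 3 s
Using v = 2*pi*r / T
v = 2*pi*4 / 3
v = 8*pi / 3
v = 8/3*pi m/s

8/3*pi m/s


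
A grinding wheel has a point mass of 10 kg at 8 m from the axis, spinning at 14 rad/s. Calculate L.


Given: m = 10 kg, r = 8 m, omega = 14 rad/s
For a point mass: I = m*r^2
I = 10*8^2 = 10*64 = 640
L = I*omega = 640*14
L = 8960 kg*m^2/s

8960 kg*m^2/s


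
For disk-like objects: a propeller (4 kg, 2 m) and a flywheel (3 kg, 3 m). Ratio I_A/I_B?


Given: M1=4 kg, R1=2 m, M2=3 kg, R2=3 m
For a disk: I = (1/2)*M*R^2, so I_A/I_B = (M1*R1^2)/(M2*R2^2)
M1*R1^2 = 4*4 = 16
M2*R2^2 = 3*9 = 27
I_A/I_B = 16/27 = 16/27

16/27


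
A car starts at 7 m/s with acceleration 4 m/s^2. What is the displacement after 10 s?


Given: v0 = 7 m/s, a = 4 m/s^2, t = 10 s
Using s = v0*t + (1/2)*a*t^2
s = 7*10 + (1/2)*4*10^2
s = 70 + (1/2)*400
s = 70 + 200
s = 270

270 m


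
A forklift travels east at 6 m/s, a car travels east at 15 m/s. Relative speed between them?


Given: v_A = 6 m/s east, v_B = 15 m/s east
Both move in the same direction; relative speed = |v_A - v_B|
|6 - 15| = |-9|
= 9 m/s

9 m/s


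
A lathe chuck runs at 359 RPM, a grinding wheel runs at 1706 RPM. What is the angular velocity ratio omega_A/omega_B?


Given: RPM_A = 359, RPM_B = 1706
omega = 2*pi*RPM/60, so omega_A/omega_B = RPM_A / RPM_B
omega_A/omega_B = 359 / 1706
omega_A/omega_B = 359/1706

359/1706


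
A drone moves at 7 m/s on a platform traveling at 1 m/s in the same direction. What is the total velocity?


Given: object velocity = 7 m/s, platform velocity = 1 m/s (same direction)
Using classical velocity addition: v_total = v_object + v_platform
v_total = 7 + 1
v_total = 8 m/s

8 m/s


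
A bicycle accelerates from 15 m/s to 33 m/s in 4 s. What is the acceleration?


Given: initial velocity v0 = 15 m/s, final velocity v = 33 m/s, time t = 4 s
Using a = (v - v0) / t
a = (33 - 15) / 4
a = 18 / 4
a = 9/2 m/s^2

9/2 m/s^2


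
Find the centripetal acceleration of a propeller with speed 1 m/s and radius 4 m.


Given: v = 1 m/s, r = 4 m
Using a_c = v^2 / r
a_c = 1^2 / 4
a_c = 1 / 4
a_c = 1/4 m/s^2

1/4 m/s^2


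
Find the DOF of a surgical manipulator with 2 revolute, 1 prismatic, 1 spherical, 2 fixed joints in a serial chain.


Given: serial robot with 2 revolute, 1 prismatic, 1 spherical, 2 fixed joints
DOF contribution per joint type: revolute=1, prismatic=1, spherical=3, fixed=0
DOF = 2*1 + 1*1 + 1*3 + 2*0
DOF = 6

6


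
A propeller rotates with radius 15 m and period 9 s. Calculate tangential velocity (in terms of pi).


Given: radius r = 15 m, period T = 9 s
Using v = 2*pi*r / T
v = 2*pi*15 / 9
v = 30*pi / 9
v = 10/3*pi m/s

10/3*pi m/s


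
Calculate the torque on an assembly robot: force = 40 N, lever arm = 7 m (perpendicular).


Given: F = 40 N, r = 7 m, angle = 90 deg (perpendicular)
Using tau = F * r * sin(90)
sin(90) = 1
tau = 40 * 7 * 1
tau = 280 Nm

280 Nm


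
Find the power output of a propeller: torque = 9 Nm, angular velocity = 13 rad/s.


Given: tau = 9 Nm, omega = 13 rad/s
Using P = tau * omega
P = 9 * 13
P = 117 W

117 W


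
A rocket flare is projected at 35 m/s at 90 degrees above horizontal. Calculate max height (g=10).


Given: v0 = 35 m/s, theta = 90 deg, g = 10 m/s^2
sin^2(90) = 1
Using H = v0^2 * sin^2(theta) / (2*g)
H = 35^2 * 1 / (2*10)
H = 1225 * 1 / 20
H = 1225 / 20
H = 245/4 m

245/4 m


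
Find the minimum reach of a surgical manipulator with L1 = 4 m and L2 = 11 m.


Given: L1 = 4 m, L2 = 11 m
For a 2-link planar arm, min reach = |L1 - L2| (second link folded back)
Min reach = |4 - 11|
Min reach = 7 m

7 m


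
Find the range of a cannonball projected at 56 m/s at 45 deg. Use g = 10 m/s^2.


Given: v0 = 56 m/s, theta = 45 deg, g = 10 m/s^2
sin(2*45) = sin(90) = 1
Using R = v0^2 * sin(2*theta) / g
R = 56^2 * 1 / 10
R = 3136 / 10
R = 1568/5 m

1568/5 m


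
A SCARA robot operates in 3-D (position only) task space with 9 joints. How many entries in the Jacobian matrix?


Given: task space dimension = 3, joints = 9
Jacobian is a 3 x 9 matrix
Total entries = rows * columns
Total = 3 * 9
Total = 27

27


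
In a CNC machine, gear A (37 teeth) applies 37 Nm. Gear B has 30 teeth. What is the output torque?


Given: N1 = 37, N2 = 30, T1 = 37 Nm
Using T2/T1 = N2/N1
T2 = T1 * N2 / N1
T2 = 37 * 30 / 37
T2 = 1110 / 37
T2 = 30 Nm

30 Nm


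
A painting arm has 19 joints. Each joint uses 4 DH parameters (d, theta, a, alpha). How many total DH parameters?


Given: 19 joints, 4 DH parameters per joint (d, theta, a, alpha)
Total DH parameters = number_of_joints * 4
Total = 19 * 4
Total = 76

76


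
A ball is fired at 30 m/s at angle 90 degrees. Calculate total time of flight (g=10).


Given: v0 = 30 m/s, theta = 90 deg, g = 10 m/s^2
sin(90) = 1
Using T = 2*v0*sin(theta) / g
T = 2*30*1 / 10
T = 60 / 10
T = 6 s

6 s


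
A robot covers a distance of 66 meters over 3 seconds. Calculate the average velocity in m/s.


Given: distance d = 66 m, time t = 3 s
Using v = d / t
v = 66 / 3
v = 22 m/s

22 m/s


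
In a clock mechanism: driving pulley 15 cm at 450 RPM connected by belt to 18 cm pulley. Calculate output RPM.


Given: D1 = 15 cm, w1 = 450 RPM, D2 = 18 cm
Using D1*w1 = D2*w2
w2 = D1*w1 / D2
w2 = 15*450 / 18
w2 = 6750 / 18
w2 = 375 RPM

375 RPM


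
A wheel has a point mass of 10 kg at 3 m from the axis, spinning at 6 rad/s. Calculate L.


Given: m = 10 kg, r = 3 m, omega = 6 rad/s
For a point mass: I = m*r^2
I = 10*3^2 = 10*9 = 90
L = I*omega = 90*6
L = 540 kg*m^2/s

540 kg*m^2/s


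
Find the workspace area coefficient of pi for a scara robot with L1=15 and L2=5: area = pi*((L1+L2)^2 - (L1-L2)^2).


Given: L1 = 15, L2 = 5
(L1+L2)^2 = (20)^2 = 400
(L1-L2)^2 = (10)^2 = 100
Difference = 400 - 100 = 300
This equals 4*L1*L2 = 4*15*5 = 300
Workspace area = 300*pi

300


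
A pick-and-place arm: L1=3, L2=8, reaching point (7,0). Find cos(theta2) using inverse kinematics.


Given: L1 = 3, L2 = 8, target (x, y) = (7, 0)
Using cos(theta2) = (x^2 + y^2 - L1^2 - L2^2) / (2*L1*L2)
x^2 + y^2 = 7^2 + 0 = 49
L1^2 + L2^2 = 9 + 64 = 73
Numerator = 49 - 73 = -24
Denominator = 2*3*8 = 48
cos(theta2) = -24/48 = -1/2

-1/2


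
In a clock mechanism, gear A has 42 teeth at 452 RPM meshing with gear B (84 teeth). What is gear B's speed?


Given: N1 = 42 teeth, w1 = 452 RPM, N2 = 84 teeth
Using N1*w1 = N2*w2
w2 = N1*w1 / N2
w2 = 42*452 / 84
w2 = 18984 / 84
w2 = 226 RPM

226 RPM


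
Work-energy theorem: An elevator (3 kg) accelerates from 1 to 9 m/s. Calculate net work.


Given: m = 3 kg, v0 = 1 m/s, v = 9 m/s
Using W = (1/2)*m*(v^2 - v0^2)
v^2 = 9^2 = 81
v0^2 = 1^2 = 1
v^2 - v0^2 = 81 - 1 = 80
W = (1/2)*3*80 = 120 J

120 J


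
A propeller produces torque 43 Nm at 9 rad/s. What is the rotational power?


Given: tau = 43 Nm, omega = 9 rad/s
Using P = tau * omega
P = 43 * 9
P = 387 W

387 W


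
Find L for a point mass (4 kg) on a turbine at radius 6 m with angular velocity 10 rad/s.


Given: m = 4 kg, r = 6 m, omega = 10 rad/s
For a point mass: I = m*r^2
I = 4*6^2 = 4*36 = 144
L = I*omega = 144*10
L = 1440 kg*m^2/s

1440 kg*m^2/s


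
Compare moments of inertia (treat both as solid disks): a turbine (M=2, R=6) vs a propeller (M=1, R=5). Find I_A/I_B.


Given: M1=2 kg, R1=6 m, M2=1 kg, R2=5 m
For a disk: I = (1/2)*M*R^2, so I_A/I_B = (M1*R1^2)/(M2*R2^2)
M1*R1^2 = 2*36 = 72
M2*R2^2 = 1*25 = 25
I_A/I_B = 72/25 = 72/25

72/25


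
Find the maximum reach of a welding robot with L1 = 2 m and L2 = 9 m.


Given: L1 = 2 m, L2 = 9 m
For a 2-link planar arm, max reach = L1 + L2 (fully extended)
Max reach = 2 + 9
Max reach = 11 m

11 m


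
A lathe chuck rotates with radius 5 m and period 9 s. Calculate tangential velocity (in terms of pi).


Given: radius r = 5 m, period T = 9 s
Using v = 2*pi*r / T
v = 2*pi*5 / 9
v = 10*pi / 9
v = 10/9*pi m/s

10/9*pi m/s


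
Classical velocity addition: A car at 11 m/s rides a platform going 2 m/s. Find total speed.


Given: object velocity = 11 m/s, platform velocity = 2 m/s (same direction)
Using classical velocity addition: v_total = v_object + v_platform
v_total = 11 + 2
v_total = 13 m/s

13 m/s


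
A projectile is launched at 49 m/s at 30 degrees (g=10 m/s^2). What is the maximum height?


Given: v0 = 49 m/s, theta = 30 deg, g = 10 m/s^2
sin^2(30) = 1/4
Using H = v0^2 * sin^2(theta) / (2*g)
H = 49^2 * 1/4 / (2*10)
H = 2401 * 1/4 / 20
H = 2401/4 / 20
H = 2401/80 m

2401/80 m


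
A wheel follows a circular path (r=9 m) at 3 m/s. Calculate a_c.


Given: v = 3 m/s, r = 9 m
Using a_c = v^2 / r
a_c = 3^2 / 9
a_c = 9 / 9
a_c = 1 m/s^2

1 m/s^2


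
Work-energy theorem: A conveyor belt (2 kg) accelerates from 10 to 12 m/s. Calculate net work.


Given: m = 2 kg, v0 = 10 m/s, v = 12 m/s
Using W = (1/2)*m*(v^2 - v0^2)
v^2 = 12^2 = 144
v0^2 = 10^2 = 100
v^2 - v0^2 = 144 - 100 = 44
W = (1/2)*2*44 = 44 J

44 J


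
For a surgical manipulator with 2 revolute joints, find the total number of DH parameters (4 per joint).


Given: 2 joints, 4 DH parameters per joint (d, theta, a, alpha)
Total DH parameters = number_of_joints * 4
Total = 2 * 4
Total = 8

8


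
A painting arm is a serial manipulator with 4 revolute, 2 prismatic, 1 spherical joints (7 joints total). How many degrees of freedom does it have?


Given: serial robot with 4 revolute, 2 prismatic, 1 spherical joints
DOF contribution per joint type: revolute=1, prismatic=1, spherical=3, fixed=0
DOF = 4*1 + 2*1 + 1*3
DOF = 9

9


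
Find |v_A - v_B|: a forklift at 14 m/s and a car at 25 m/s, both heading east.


Given: v_A = 14 m/s east, v_B = 25 m/s east
Both move in the same direction; relative speed = |v_A - v_B|
|14 - 25| = |-11|
= 11 m/s

11 m/s


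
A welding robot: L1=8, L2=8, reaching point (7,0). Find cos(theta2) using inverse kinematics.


Given: L1 = 8, L2 = 8, target (x, y) = (7, 0)
Using cos(theta2) = (x^2 + y^2 - L1^2 - L2^2) / (2*L1*L2)
x^2 + y^2 = 7^2 + 0 = 49
L1^2 + L2^2 = 64 + 64 = 128
Numerator = 49 - 128 = -79
Denominator = 2*8*8 = 128
cos(theta2) = -79/128 = -79/128

-79/128


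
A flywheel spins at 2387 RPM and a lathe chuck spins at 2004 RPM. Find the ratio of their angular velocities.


Given: RPM_A = 2387, RPM_B = 2004
omega = 2*pi*RPM/60, so omega_A/omega_B = RPM_A / RPM_B
omega_A/omega_B = 2387 / 2004
omega_A/omega_B = 2387/2004

2387/2004


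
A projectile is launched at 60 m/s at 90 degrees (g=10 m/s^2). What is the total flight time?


Given: v0 = 60 m/s, theta = 90 deg, g = 10 m/s^2
sin(90) = 1
Using T = 2*v0*sin(theta) / g
T = 2*60*1 / 10
T = 120 / 10
T = 12 s

12 s


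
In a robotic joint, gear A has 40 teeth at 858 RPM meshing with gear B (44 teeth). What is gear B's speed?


Given: N1 = 40 teeth, w1 = 858 RPM, N2 = 44 teeth
Using N1*w1 = N2*w2
w2 = N1*w1 / N2
w2 = 40*858 / 44
w2 = 34320 / 44
w2 = 780 RPM

780 RPM


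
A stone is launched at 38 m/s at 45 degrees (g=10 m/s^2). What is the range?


Given: v0 = 38 m/s, theta = 45 deg, g = 10 m/s^2
sin(2*45) = sin(90) = 1
Using R = v0^2 * sin(2*theta) / g
R = 38^2 * 1 / 10
R = 1444 / 10
R = 722/5 m

722/5 m


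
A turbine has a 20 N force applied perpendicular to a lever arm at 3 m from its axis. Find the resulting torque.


Given: F = 20 N, r = 3 m, angle = 90 deg (perpendicular)
Using tau = F * r * sin(90)
sin(90) = 1
tau = 20 * 3 * 1
tau = 60 Nm

60 Nm


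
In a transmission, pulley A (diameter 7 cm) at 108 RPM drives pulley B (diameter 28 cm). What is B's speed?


Given: D1 = 7 cm, w1 = 108 RPM, D2 = 28 cm
Using D1*w1 = D2*w2
w2 = D1*w1 / D2
w2 = 7*108 / 28
w2 = 756 / 28
w2 = 27 RPM

27 RPM


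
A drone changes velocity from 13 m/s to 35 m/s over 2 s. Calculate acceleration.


Given: initial velocity v0 = 13 m/s, final velocity v = 35 m/s, time t = 2 s
Using a = (v - v0) / t
a = (35 - 13) / 2
a = 22 / 2
a = 11 m/s^2

11 m/s^2


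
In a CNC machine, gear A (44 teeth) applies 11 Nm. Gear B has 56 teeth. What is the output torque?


Given: N1 = 44, N2 = 56, T1 = 11 Nm
Using T2/T1 = N2/N1
T2 = T1 * N2 / N1
T2 = 11 * 56 / 44
T2 = 616 / 44
T2 = 14 Nm

14 Nm


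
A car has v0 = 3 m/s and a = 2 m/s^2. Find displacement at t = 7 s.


Given: v0 = 3 m/s, a = 2 m/s^2, t = 7 s
Using s = v0*t + (1/2)*a*t^2
s = 3*7 + (1/2)*2*7^2
s = 21 + (1/2)*98
s = 21 + 49
s = 70

70 m


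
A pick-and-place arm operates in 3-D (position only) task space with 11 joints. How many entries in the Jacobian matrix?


Given: task space dimension = 3, joints = 11
Jacobian is a 3 x 11 matrix
Total entries = rows * columns
Total = 3 * 11
Total = 33

33


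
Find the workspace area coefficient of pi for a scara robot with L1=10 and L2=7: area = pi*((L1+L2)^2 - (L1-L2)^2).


Given: L1 = 10, L2 = 7
(L1+L2)^2 = (17)^2 = 289
(L1-L2)^2 = (3)^2 = 9
Difference = 289 - 9 = 280
This equals 4*L1*L2 = 4*10*7 = 280
Workspace area = 280*pi

280


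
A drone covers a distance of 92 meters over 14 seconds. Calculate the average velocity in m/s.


Given: distance d = 92 m, time t = 14 s
Using v = d / t
v = 92 / 14
v = 46/7 m/s

46/7 m/s


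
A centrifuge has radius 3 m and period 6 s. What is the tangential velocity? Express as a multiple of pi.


Given: radius r = 3 m, period T = 6 s
Using v = 2*pi*r / T
v = 2*pi*3 / 6
v = 6*pi / 6
v = 1*pi m/s

1*pi m/s


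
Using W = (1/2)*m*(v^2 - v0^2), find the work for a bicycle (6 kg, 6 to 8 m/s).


Given: m = 6 kg, v0 = 6 m/s, v = 8 m/s
Using W = (1/2)*m*(v^2 - v0^2)
v^2 = 8^2 = 64
v0^2 = 6^2 = 36
v^2 - v0^2 = 64 - 36 = 28
W = (1/2)*6*28 = 84 J

84 J


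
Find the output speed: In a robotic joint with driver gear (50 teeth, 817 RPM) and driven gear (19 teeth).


Given: N1 = 50 teeth, w1 = 817 RPM, N2 = 19 teeth
Using N1*w1 = N2*w2
w2 = N1*w1 / N2
w2 = 50*817 / 19
w2 = 40850 / 19
w2 = 2150 RPM

2150 RPM


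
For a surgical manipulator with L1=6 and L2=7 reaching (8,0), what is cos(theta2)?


Given: L1 = 6, L2 = 7, target (x, y) = (8, 0)
Using cos(theta2) = (x^2 + y^2 - L1^2 - L2^2) / (2*L1*L2)
x^2 + y^2 = 8^2 + 0 = 64
L1^2 + L2^2 = 36 + 49 = 85
Numerator = 64 - 85 = -21
Denominator = 2*6*7 = 84
cos(theta2) = -21/84 = -1/4

-1/4


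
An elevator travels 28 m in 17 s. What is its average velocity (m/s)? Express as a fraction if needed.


Given: distance d = 28 m, time t = 17 s
Using v = d / t
v = 28 / 17
v = 28/17 m/s

28/17 m/s


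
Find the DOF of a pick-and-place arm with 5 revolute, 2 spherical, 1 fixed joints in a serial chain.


Given: serial robot with 5 revolute, 2 spherical, 1 fixed joints
DOF contribution per joint type: revolute=1, prismatic=1, spherical=3, fixed=0
DOF = 5*1 + 2*3 + 1*0
DOF = 11

11


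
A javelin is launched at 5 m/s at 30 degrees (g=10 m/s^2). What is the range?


Given: v0 = 5 m/s, theta = 30 deg, g = 10 m/s^2
sin(2*30) = sin(60) = sqrt(3)/2
Using R = v0^2 * sin(2*theta) / g
R = 5^2 * (sqrt(3)/2) / 10
R = 25 * sqrt(3) / 20
R = 5/4*sqrt(3) m

5/4*sqrt(3) m


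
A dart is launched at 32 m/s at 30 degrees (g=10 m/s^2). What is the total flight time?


Given: v0 = 32 m/s, theta = 30 deg, g = 10 m/s^2
sin(30) = 1/2
Using T = 2*v0*sin(theta) / g
T = 2*32*1/2 / 10
T = 32 / 10
T = 16/5 s

16/5 s


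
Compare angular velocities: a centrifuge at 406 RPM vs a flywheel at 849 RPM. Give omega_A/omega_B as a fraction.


Given: RPM_A = 406, RPM_B = 849
omega = 2*pi*RPM/60, so omega_A/omega_B = RPM_A / RPM_B
omega_A/omega_B = 406 / 849
omega_A/omega_B = 406/849

406/849


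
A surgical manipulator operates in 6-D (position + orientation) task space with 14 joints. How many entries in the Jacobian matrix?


Given: task space dimension = 6, joints = 14
Jacobian is a 6 x 14 matrix
Total entries = rows * columns
Total = 6 * 14
Total = 84

84


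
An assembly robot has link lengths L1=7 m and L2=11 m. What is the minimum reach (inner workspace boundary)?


Given: L1 = 7 m, L2 = 11 m
For a 2-link planar arm, min reach = |L1 - L2| (second link folded back)
Min reach = |7 - 11|
Min reach = 4 m

4 m


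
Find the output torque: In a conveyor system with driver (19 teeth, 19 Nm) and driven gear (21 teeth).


Given: N1 = 19, N2 = 21, T1 = 19 Nm
Using T2/T1 = N2/N1
T2 = T1 * N2 / N1
T2 = 19 * 21 / 19
T2 = 399 / 19
T2 = 21 Nm

21 Nm


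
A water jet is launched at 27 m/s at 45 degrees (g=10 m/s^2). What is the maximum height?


Given: v0 = 27 m/s, theta = 45 deg, g = 10 m/s^2
sin^2(45) = 1/2
Using H = v0^2 * sin^2(theta) / (2*g)
H = 27^2 * 1/2 / (2*10)
H = 729 * 1/2 / 20
H = 729/2 / 20
H = 729/40 m

729/40 m


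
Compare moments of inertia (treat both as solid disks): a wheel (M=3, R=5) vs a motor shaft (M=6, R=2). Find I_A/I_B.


Given: M1=3 kg, R1=5 m, M2=6 kg, R2=2 m
For a disk: I = (1/2)*M*R^2, so I_A/I_B = (M1*R1^2)/(M2*R2^2)
M1*R1^2 = 3*25 = 75
M2*R2^2 = 6*4 = 24
I_A/I_B = 75/24 = 25/8

25/8


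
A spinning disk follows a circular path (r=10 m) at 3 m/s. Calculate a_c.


Given: v = 3 m/s, r = 10 m
Using a_c = v^2 / r
a_c = 3^2 / 10
a_c = 9 / 10
a_c = 9/10 m/s^2

9/10 m/s^2


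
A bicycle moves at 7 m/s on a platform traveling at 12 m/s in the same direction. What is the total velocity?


Given: object velocity = 7 m/s, platform velocity = 12 m/s (same direction)
Using classical velocity addition: v_total = v_object + v_platform
v_total = 7 + 12
v_total = 19 m/s

19 m/s


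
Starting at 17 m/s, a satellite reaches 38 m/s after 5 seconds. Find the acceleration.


Given: initial velocity v0 = 17 m/s, final velocity v = 38 m/s, time t = 5 s
Using a = (v - v0) / t
a = (38 - 17) / 5
a = 21 / 5
a = 21/5 m/s^2

21/5 m/s^2


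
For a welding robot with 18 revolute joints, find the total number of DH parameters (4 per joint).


Given: 18 joints, 4 DH parameters per joint (d, theta, a, alpha)
Total DH parameters = number_of_joints * 4
Total = 18 * 4
Total = 72

72


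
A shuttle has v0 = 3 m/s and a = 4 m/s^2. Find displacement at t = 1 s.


Given: v0 = 3 m/s, a = 4 m/s^2, t = 1 s
Using s = v0*t + (1/2)*a*t^2
s = 3*1 + (1/2)*4*1^2
s = 3 + (1/2)*4
s = 3 + 2
s = 5

5 m


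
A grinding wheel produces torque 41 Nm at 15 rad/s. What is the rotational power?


Given: tau = 41 Nm, omega = 15 rad/s
Using P = tau * omega
P = 41 * 15
P = 615 W

615 W


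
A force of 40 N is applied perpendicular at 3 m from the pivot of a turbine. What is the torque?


Given: F = 40 N, r = 3 m, angle = 90 deg (perpendicular)
Using tau = F * r * sin(90)
sin(90) = 1
tau = 40 * 3 * 1
tau = 120 Nm

120 Nm


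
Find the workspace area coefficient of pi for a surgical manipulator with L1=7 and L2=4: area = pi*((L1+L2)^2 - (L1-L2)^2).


Given: L1 = 7, L2 = 4
(L1+L2)^2 = (11)^2 = 121
(L1-L2)^2 = (3)^2 = 9
Difference = 121 - 9 = 112
This equals 4*L1*L2 = 4*7*4 = 112
Workspace area = 112*pi

112


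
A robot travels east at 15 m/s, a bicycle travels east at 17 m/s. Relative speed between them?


Given: v_A = 15 m/s east, v_B = 17 m/s east
Both move in the same direction; relative speed = |v_A - v_B|
|15 - 17| = |-2|
= 2 m/s

2 m/s


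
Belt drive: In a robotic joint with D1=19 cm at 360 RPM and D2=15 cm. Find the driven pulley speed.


Given: D1 = 19 cm, w1 = 360 RPM, D2 = 15 cm
Using D1*w1 = D2*w2
w2 = D1*w1 / D2
w2 = 19*360 / 15
w2 = 6840 / 15
w2 = 456 RPM

456 RPM


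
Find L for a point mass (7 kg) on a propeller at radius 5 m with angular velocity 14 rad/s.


Given: m = 7 kg, r = 5 m, omega = 14 rad/s
For a point mass: I = m*r^2
I = 7*5^2 = 7*25 = 175
L = I*omega = 175*14
L = 2450 kg*m^2/s

2450 kg*m^2/s


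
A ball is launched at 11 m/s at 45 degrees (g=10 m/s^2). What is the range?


Given: v0 = 11 m/s, theta = 45 deg, g = 10 m/s^2
sin(2*45) = sin(90) = 1
Using R = v0^2 * sin(2*theta) / g
R = 11^2 * 1 / 10
R = 121 / 10
R = 121/10 m

121/10 m


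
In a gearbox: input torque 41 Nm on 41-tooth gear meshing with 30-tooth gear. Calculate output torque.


Given: N1 = 41, N2 = 30, T1 = 41 Nm
Using T2/T1 = N2/N1
T2 = T1 * N2 / N1
T2 = 41 * 30 / 41
T2 = 1230 / 41
T2 = 30 Nm

30 Nm


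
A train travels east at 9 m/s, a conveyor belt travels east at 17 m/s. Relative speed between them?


Given: v_A = 9 m/s east, v_B = 17 m/s east
Both move in the same direction; relative speed = |v_A - v_B|
|9 - 17| = |-8|
= 8 m/s

8 m/s


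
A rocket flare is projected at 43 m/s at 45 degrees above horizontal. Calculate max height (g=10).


Given: v0 = 43 m/s, theta = 45 deg, g = 10 m/s^2
sin^2(45) = 1/2
Using H = v0^2 * sin^2(theta) / (2*g)
H = 43^2 * 1/2 / (2*10)
H = 1849 * 1/2 / 20
H = 1849/2 / 20
H = 1849/40 m

1849/40 m


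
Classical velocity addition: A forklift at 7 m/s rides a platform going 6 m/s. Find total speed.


Given: object velocity = 7 m/s, platform velocity = 6 m/s (same direction)
Using classical velocity addition: v_total = v_object + v_platform
v_total = 7 + 6
v_total = 13 m/s

13 m/s


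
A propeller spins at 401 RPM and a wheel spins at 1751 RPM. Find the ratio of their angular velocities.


Given: RPM_A = 401, RPM_B = 1751
omega = 2*pi*RPM/60, so omega_A/omega_B = RPM_A / RPM_B
omega_A/omega_B = 401 / 1751
omega_A/omega_B = 401/1751

401/1751


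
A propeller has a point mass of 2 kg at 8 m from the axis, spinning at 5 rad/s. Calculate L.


Given: m = 2 kg, r = 8 m, omega = 5 rad/s
For a point mass: I = m*r^2
I = 2*8^2 = 2*64 = 128
L = I*omega = 128*5
L = 640 kg*m^2/s

640 kg*m^2/s


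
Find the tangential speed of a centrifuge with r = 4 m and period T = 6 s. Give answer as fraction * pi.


Given: radius r = 4 m, period T = 6 s
Using v = 2*pi*r / T
v = 2*pi*4 / 6
v = 8*pi / 6
v = 4/3*pi m/s

4/3*pi m/s


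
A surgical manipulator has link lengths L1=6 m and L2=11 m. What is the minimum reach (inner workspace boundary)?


Given: L1 = 6 m, L2 = 11 m
For a 2-link planar arm, min reach = |L1 - L2| (second link folded back)
Min reach = |6 - 11|
Min reach = 5 m

5 m


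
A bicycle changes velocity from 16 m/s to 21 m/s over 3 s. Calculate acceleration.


Given: initial velocity v0 = 16 m/s, final velocity v = 21 m/s, time t = 3 s
Using a = (v - v0) / t
a = (21 - 16) / 3
a = 5 / 3
a = 5/3 m/s^2

5/3 m/s^2


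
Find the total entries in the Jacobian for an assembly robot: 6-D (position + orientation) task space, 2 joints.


Given: task space dimension = 6, joints = 2
Jacobian is a 6 x 2 matrix
Total entries = rows * columns
Total = 6 * 2
Total = 12

12


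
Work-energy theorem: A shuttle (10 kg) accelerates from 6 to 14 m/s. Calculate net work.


Given: m = 10 kg, v0 = 6 m/s, v = 14 m/s
Using W = (1/2)*m*(v^2 - v0^2)
v^2 = 14^2 = 196
v0^2 = 6^2 = 36
v^2 - v0^2 = 196 - 36 = 160
W = (1/2)*10*160 = 800 J

800 J


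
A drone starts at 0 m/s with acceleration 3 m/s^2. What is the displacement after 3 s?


Given: v0 = 0 m/s, a = 3 m/s^2, t = 3 s
Using s = v0*t + (1/2)*a*t^2
s = 0*3 + (1/2)*3*3^2
s = 0 + (1/2)*27
s = 0 + 27/2
s = 27/2

27/2 m


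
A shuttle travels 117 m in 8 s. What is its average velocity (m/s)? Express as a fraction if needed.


Given: distance d = 117 m, time t = 8 s
Using v = d / t
v = 117 / 8
v = 117/8 m/s

117/8 m/s


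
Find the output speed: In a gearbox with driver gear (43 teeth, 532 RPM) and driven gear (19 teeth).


Given: N1 = 43 teeth, w1 = 532 RPM, N2 = 19 teeth
Using N1*w1 = N2*w2
w2 = N1*w1 / N2
w2 = 43*532 / 19
w2 = 22876 / 19
w2 = 1204 RPM

1204 RPM


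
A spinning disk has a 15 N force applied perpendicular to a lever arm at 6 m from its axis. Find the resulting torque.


Given: F = 15 N, r = 6 m, angle = 90 deg (perpendicular)
Using tau = F * r * sin(90)
sin(90) = 1
tau = 15 * 6 * 1
tau = 90 Nm

90 Nm


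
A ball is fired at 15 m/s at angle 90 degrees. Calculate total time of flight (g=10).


Given: v0 = 15 m/s, theta = 90 deg, g = 10 m/s^2
sin(90) = 1
Using T = 2*v0*sin(theta) / g
T = 2*15*1 / 10
T = 30 / 10
T = 3 s

3 s


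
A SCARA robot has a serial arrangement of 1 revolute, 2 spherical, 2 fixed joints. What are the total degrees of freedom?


Given: serial robot with 1 revolute, 2 spherical, 2 fixed joints
DOF contribution per joint type: revolute=1, prismatic=1, spherical=3, fixed=0
DOF = 1*1 + 2*3 + 2*0
DOF = 7

7


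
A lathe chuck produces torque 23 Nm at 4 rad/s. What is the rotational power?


Given: tau = 23 Nm, omega = 4 rad/s
Using P = tau * omega
P = 23 * 4
P = 92 W

92 W


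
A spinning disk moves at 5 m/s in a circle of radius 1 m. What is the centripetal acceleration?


Given: v = 5 m/s, r = 1 m
Using a_c = v^2 / r
a_c = 5^2 / 1
a_c = 25 / 1
a_c = 25 m/s^2

25 m/s^2


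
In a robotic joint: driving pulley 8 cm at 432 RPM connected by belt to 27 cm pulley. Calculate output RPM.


Given: D1 = 8 cm, w1 = 432 RPM, D2 = 27 cm
Using D1*w1 = D2*w2
w2 = D1*w1 / D2
w2 = 8*432 / 27
w2 = 3456 / 27
w2 = 128 RPM

128 RPM


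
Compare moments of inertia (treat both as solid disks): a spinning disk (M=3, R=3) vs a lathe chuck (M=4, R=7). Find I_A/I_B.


Given: M1=3 kg, R1=3 m, M2=4 kg, R2=7 m
For a disk: I = (1/2)*M*R^2, so I_A/I_B = (M1*R1^2)/(M2*R2^2)
M1*R1^2 = 3*9 = 27
M2*R2^2 = 4*49 = 196
I_A/I_B = 27/196 = 27/196

27/196


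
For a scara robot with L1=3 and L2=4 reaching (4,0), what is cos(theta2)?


Given: L1 = 3, L2 = 4, target (x, y) = (4, 0)
Using cos(theta2) = (x^2 + y^2 - L1^2 - L2^2) / (2*L1*L2)
x^2 + y^2 = 4^2 + 0 = 16
L1^2 + L2^2 = 9 + 16 = 25
Numerator = 16 - 25 = -9
Denominator = 2*3*4 = 24
cos(theta2) = -9/24 = -3/8

-3/8


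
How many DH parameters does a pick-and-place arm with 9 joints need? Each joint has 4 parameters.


Given: 9 joints, 4 DH parameters per joint (d, theta, a, alpha)
Total DH parameters = number_of_joints * 4
Total = 9 * 4
Total = 36

36


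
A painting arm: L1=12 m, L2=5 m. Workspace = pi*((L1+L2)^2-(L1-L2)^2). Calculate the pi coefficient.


Given: L1 = 12, L2 = 5
(L1+L2)^2 = (17)^2 = 289
(L1-L2)^2 = (7)^2 = 49
Difference = 289 - 49 = 240
This equals 4*L1*L2 = 4*12*5 = 240
Workspace area = 240*pi

240


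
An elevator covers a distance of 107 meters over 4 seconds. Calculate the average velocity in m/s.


Given: distance d = 107 m, time t = 4 s
Using v = d / t
v = 107 / 4
v = 107/4 m/s

107/4 m/s


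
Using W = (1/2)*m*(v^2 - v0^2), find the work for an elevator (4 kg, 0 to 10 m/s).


Given: m = 4 kg, v0 = 0 m/s, v = 10 m/s
Using W = (1/2)*m*(v^2 - v0^2)
v^2 = 10^2 = 100
v0^2 = 0^2 = 0
v^2 - v0^2 = 100 - 0 = 100
W = (1/2)*4*100 = 200 J

200 J


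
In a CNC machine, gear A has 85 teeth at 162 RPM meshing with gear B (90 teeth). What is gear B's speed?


Given: N1 = 85 teeth, w1 = 162 RPM, N2 = 90 teeth
Using N1*w1 = N2*w2
w2 = N1*w1 / N2
w2 = 85*162 / 90
w2 = 13770 / 90
w2 = 153 RPM

153 RPM


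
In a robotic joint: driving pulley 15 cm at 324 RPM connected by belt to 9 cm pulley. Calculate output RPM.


Given: D1 = 15 cm, w1 = 324 RPM, D2 = 9 cm
Using D1*w1 = D2*w2
w2 = D1*w1 / D2
w2 = 15*324 / 9
w2 = 4860 / 9
w2 = 540 RPM

540 RPM


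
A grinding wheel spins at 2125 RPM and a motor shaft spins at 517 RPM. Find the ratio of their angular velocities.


Given: RPM_A = 2125, RPM_B = 517
omega = 2*pi*RPM/60, so omega_A/omega_B = RPM_A / RPM_B
omega_A/omega_B = 2125 / 517
omega_A/omega_B = 2125/517

2125/517


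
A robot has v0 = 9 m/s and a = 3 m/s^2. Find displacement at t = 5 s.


Given: v0 = 9 m/s, a = 3 m/s^2, t = 5 s
Using s = v0*t + (1/2)*a*t^2
s = 9*5 + (1/2)*3*5^2
s = 45 + (1/2)*75
s = 45 + 75/2
s = 165/2

165/2 m


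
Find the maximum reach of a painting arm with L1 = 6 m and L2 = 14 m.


Given: L1 = 6 m, L2 = 14 m
For a 2-link planar arm, max reach = L1 + L2 (fully extended)
Max reach = 6 + 14
Max reach = 20 m

20 m


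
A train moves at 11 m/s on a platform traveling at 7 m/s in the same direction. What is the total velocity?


Given: object velocity = 11 m/s, platform velocity = 7 m/s (same direction)
Using classical velocity addition: v_total = v_object + v_platform
v_total = 11 + 7
v_total = 18 m/s

18 m/s


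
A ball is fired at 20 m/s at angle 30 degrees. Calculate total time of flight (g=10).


Given: v0 = 20 m/s, theta = 30 deg, g = 10 m/s^2
sin(30) = 1/2
Using T = 2*v0*sin(theta) / g
T = 2*20*1/2 / 10
T = 20 / 10
T = 2 s

2 s


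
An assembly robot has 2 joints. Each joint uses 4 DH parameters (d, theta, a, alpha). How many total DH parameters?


Given: 2 joints, 4 DH parameters per joint (d, theta, a, alpha)
Total DH parameters = number_of_joints * 4
Total = 2 * 4
Total = 8

8


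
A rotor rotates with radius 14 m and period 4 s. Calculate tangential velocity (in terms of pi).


Given: radius r = 14 m, period T = 4 s
Using v = 2*pi*r / T
v = 2*pi*14 / 4
v = 28*pi / 4
v = 7*pi m/s

7*pi m/s


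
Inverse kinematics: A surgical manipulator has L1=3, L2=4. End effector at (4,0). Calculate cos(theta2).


Given: L1 = 3, L2 = 4, target (x, y) = (4, 0)
Using cos(theta2) = (x^2 + y^2 - L1^2 - L2^2) / (2*L1*L2)
x^2 + y^2 = 4^2 + 0 = 16
L1^2 + L2^2 = 9 + 16 = 25
Numerator = 16 - 25 = -9
Denominator = 2*3*4 = 24
cos(theta2) = -9/24 = -3/8

-3/8


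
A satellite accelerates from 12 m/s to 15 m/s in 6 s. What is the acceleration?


Given: initial velocity v0 = 12 m/s, final velocity v = 15 m/s, time t = 6 s
Using a = (v - v0) / t
a = (15 - 12) / 6
a = 3 / 6
a = 1/2 m/s^2

1/2 m/s^2


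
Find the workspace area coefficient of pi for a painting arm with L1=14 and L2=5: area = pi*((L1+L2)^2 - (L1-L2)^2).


Given: L1 = 14, L2 = 5
(L1+L2)^2 = (19)^2 = 361
(L1-L2)^2 = (9)^2 = 81
Difference = 361 - 81 = 280
This equals 4*L1*L2 = 4*14*5 = 280
Workspace area = 280*pi

280


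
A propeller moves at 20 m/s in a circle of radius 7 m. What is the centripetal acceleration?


Given: v = 20 m/s, r = 7 m
Using a_c = v^2 / r
a_c = 20^2 / 7
a_c = 400 / 7
a_c = 400/7 m/s^2

400/7 m/s^2


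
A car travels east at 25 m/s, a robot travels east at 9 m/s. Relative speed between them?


Given: v_A = 25 m/s east, v_B = 9 m/s east
Both move in the same direction; relative speed = |v_A - v_B|
|25 - 9| = |16|
= 16 m/s

16 m/s


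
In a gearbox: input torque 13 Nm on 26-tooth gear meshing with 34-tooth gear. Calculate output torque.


Given: N1 = 26, N2 = 34, T1 = 13 Nm
Using T2/T1 = N2/N1
T2 = T1 * N2 / N1
T2 = 13 * 34 / 26
T2 = 442 / 26
T2 = 17 Nm

17 Nm


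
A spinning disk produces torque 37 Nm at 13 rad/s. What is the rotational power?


Given: tau = 37 Nm, omega = 13 rad/s
Using P = tau * omega
P = 37 * 13
P = 481 W

481 W


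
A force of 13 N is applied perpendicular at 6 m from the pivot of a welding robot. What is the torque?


Given: F = 13 N, r = 6 m, angle = 90 deg (perpendicular)
Using tau = F * r * sin(90)
sin(90) = 1
tau = 13 * 6 * 1
tau = 78 Nm

78 Nm


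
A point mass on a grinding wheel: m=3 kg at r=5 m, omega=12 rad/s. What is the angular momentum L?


Given: m = 3 kg, r = 5 m, omega = 12 rad/s
For a point mass: I = m*r^2
I = 3*5^2 = 3*25 = 75
L = I*omega = 75*12
L = 900 kg*m^2/s

900 kg*m^2/s


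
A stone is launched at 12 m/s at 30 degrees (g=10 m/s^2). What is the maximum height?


Given: v0 = 12 m/s, theta = 30 deg, g = 10 m/s^2
sin^2(30) = 1/4
Using H = v0^2 * sin^2(theta) / (2*g)
H = 12^2 * 1/4 / (2*10)
H = 144 * 1/4 / 20
H = 36 / 20
H = 9/5 m

9/5 m


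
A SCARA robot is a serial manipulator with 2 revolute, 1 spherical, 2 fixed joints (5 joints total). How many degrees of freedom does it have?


Given: serial robot with 2 revolute, 1 spherical, 2 fixed joints
DOF contribution per joint type: revolute=1, prismatic=1, spherical=3, fixed=0
DOF = 2*1 + 1*3 + 2*0
DOF = 5

5


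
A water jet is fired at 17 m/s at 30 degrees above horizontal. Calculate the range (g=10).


Given: v0 = 17 m/s, theta = 30 deg, g = 10 m/s^2
sin(2*30) = sin(60) = sqrt(3)/2
Using R = v0^2 * sin(2*theta) / g
R = 17^2 * (sqrt(3)/2) / 10
R = 289 * sqrt(3) / 20
R = 289/20*sqrt(3) m

289/20*sqrt(3) m


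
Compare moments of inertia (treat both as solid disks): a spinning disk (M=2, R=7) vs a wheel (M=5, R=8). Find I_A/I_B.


Given: M1=2 kg, R1=7 m, M2=5 kg, R2=8 m
For a disk: I = (1/2)*M*R^2, so I_A/I_B = (M1*R1^2)/(M2*R2^2)
M1*R1^2 = 2*49 = 98
M2*R2^2 = 5*64 = 320
I_A/I_B = 98/320 = 49/160

49/160


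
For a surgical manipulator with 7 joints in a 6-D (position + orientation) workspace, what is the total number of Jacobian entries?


Given: task space dimension = 6, joints = 7
Jacobian is a 6 x 7 matrix
Total entries = rows * columns
Total = 6 * 7
Total = 42

42


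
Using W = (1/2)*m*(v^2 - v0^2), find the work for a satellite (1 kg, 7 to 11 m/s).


Given: m = 1 kg, v0 = 7 m/s, v = 11 m/s
Using W = (1/2)*m*(v^2 - v0^2)
v^2 = 11^2 = 121
v0^2 = 7^2 = 49
v^2 - v0^2 = 121 - 49 = 72
W = (1/2)*1*72 = 36 J

36 J


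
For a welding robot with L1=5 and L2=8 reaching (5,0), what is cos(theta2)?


Given: L1 = 5, L2 = 8, target (x, y) = (5, 0)
Using cos(theta2) = (x^2 + y^2 - L1^2 - L2^2) / (2*L1*L2)
x^2 + y^2 = 5^2 + 0 = 25
L1^2 + L2^2 = 25 + 64 = 89
Numerator = 25 - 89 = -64
Denominator = 2*5*8 = 80
cos(theta2) = -64/80 = -4/5

-4/5


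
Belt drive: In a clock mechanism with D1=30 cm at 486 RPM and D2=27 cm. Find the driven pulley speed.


Given: D1 = 30 cm, w1 = 486 RPM, D2 = 27 cm
Using D1*w1 = D2*w2
w2 = D1*w1 / D2
w2 = 30*486 / 27
w2 = 14580 / 27
w2 = 540 RPM

540 RPM


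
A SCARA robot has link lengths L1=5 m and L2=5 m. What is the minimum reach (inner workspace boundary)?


Given: L1 = 5 m, L2 = 5 m
For a 2-link planar arm, min reach = |L1 - L2| (second link folded back)
Min reach = |5 - 5|
Min reach = 0 m

0 m


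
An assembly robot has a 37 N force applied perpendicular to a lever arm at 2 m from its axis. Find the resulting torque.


Given: F = 37 N, r = 2 m, angle = 90 deg (perpendicular)
Using tau = F * r * sin(90)
sin(90) = 1
tau = 37 * 2 * 1
tau = 74 Nm

74 Nm


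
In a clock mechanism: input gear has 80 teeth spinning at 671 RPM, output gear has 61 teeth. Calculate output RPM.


Given: N1 = 80 teeth, w1 = 671 RPM, N2 = 61 teeth
Using N1*w1 = N2*w2
w2 = N1*w1 / N2
w2 = 80*671 / 61
w2 = 53680 / 61
w2 = 880 RPM

880 RPM


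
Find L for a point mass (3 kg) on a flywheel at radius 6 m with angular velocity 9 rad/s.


Given: m = 3 kg, r = 6 m, omega = 9 rad/s
For a point mass: I = m*r^2
I = 3*6^2 = 3*36 = 108
L = I*omega = 108*9
L = 972 kg*m^2/s

972 kg*m^2/s


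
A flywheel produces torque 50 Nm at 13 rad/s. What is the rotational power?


Given: tau = 50 Nm, omega = 13 rad/s
Using P = tau * omega
P = 50 * 13
P = 650 W

650 W


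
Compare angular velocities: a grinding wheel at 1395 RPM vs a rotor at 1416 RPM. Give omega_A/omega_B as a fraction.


Given: RPM_A = 1395, RPM_B = 1416
omega = 2*pi*RPM/60, so omega_A/omega_B = RPM_A / RPM_B
omega_A/omega_B = 1395 / 1416
omega_A/omega_B = 465/472

465/472


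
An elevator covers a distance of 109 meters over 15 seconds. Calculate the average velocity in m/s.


Given: distance d = 109 m, time t = 15 s
Using v = d / t
v = 109 / 15
v = 109/15 m/s

109/15 m/s


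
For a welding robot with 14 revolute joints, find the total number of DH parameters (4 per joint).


Given: 14 joints, 4 DH parameters per joint (d, theta, a, alpha)
Total DH parameters = number_of_joints * 4
Total = 14 * 4
Total = 56

56


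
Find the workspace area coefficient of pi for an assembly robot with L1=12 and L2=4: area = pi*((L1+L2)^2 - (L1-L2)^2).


Given: L1 = 12, L2 = 4
(L1+L2)^2 = (16)^2 = 256
(L1-L2)^2 = (8)^2 = 64
Difference = 256 - 64 = 192
This equals 4*L1*L2 = 4*12*4 = 192
Workspace area = 192*pi

192


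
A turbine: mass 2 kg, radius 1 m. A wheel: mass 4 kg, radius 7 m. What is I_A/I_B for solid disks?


Given: M1=2 kg, R1=1 m, M2=4 kg, R2=7 m
For a disk: I = (1/2)*M*R^2, so I_A/I_B = (M1*R1^2)/(M2*R2^2)
M1*R1^2 = 2*1 = 2
M2*R2^2 = 4*49 = 196
I_A/I_B = 2/196 = 1/98

1/98


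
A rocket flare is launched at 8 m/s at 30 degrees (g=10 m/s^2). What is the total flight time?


Given: v0 = 8 m/s, theta = 30 deg, g = 10 m/s^2
sin(30) = 1/2
Using T = 2*v0*sin(theta) / g
T = 2*8*1/2 / 10
T = 8 / 10
T = 4/5 s

4/5 s


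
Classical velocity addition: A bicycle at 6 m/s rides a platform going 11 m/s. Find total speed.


Given: object velocity = 6 m/s, platform velocity = 11 m/s (same direction)
Using classical velocity addition: v_total = v_object + v_platform
v_total = 6 + 11
v_total = 17 m/s

17 m/s


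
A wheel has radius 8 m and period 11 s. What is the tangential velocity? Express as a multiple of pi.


Given: radius r = 8 m, period T = 11 s
Using v = 2*pi*r / T
v = 2*pi*8 / 11
v = 16*pi / 11
v = 16/11*pi m/s

16/11*pi m/s


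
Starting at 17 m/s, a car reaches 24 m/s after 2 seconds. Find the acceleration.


Given: initial velocity v0 = 17 m/s, final velocity v = 24 m/s, time t = 2 s
Using a = (v - v0) / t
a = (24 - 17) / 2
a = 7 / 2
a = 7/2 m/s^2

7/2 m/s^2


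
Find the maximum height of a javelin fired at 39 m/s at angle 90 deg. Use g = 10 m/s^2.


Given: v0 = 39 m/s, theta = 90 deg, g = 10 m/s^2
sin^2(90) = 1
Using H = v0^2 * sin^2(theta) / (2*g)
H = 39^2 * 1 / (2*10)
H = 1521 * 1 / 20
H = 1521 / 20
H = 1521/20 m

1521/20 m


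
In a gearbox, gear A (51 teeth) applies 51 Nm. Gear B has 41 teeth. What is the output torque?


Given: N1 = 51, N2 = 41, T1 = 51 Nm
Using T2/T1 = N2/N1
T2 = T1 * N2 / N1
T2 = 51 * 41 / 51
T2 = 2091 / 51
T2 = 41 Nm

41 Nm


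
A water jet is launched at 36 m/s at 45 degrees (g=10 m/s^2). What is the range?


Given: v0 = 36 m/s, theta = 45 deg, g = 10 m/s^2
sin(2*45) = sin(90) = 1
Using R = v0^2 * sin(2*theta) / g
R = 36^2 * 1 / 10
R = 1296 / 10
R = 648/5 m

648/5 m


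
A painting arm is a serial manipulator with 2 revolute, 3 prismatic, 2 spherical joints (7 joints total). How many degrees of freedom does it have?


Given: serial robot with 2 revolute, 3 prismatic, 2 spherical joints
DOF contribution per joint type: revolute=1, prismatic=1, spherical=3, fixed=0
DOF = 2*1 + 3*1 + 2*3
DOF = 11

11


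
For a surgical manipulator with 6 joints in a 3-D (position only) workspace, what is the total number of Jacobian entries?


Given: task space dimension = 3, joints = 6
Jacobian is a 3 x 6 matrix
Total entries = rows * columns
Total = 3 * 6
Total = 18

18


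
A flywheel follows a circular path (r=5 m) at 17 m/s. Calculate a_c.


Given: v = 17 m/s, r = 5 m
Using a_c = v^2 / r
a_c = 17^2 / 5
a_c = 289 / 5
a_c = 289/5 m/s^2

289/5 m/s^2


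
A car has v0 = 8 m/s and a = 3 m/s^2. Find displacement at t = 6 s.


Given: v0 = 8 m/s, a = 3 m/s^2, t = 6 s
Using s = v0*t + (1/2)*a*t^2
s = 8*6 + (1/2)*3*6^2
s = 48 + (1/2)*108
s = 48 + 54
s = 102

102 m
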